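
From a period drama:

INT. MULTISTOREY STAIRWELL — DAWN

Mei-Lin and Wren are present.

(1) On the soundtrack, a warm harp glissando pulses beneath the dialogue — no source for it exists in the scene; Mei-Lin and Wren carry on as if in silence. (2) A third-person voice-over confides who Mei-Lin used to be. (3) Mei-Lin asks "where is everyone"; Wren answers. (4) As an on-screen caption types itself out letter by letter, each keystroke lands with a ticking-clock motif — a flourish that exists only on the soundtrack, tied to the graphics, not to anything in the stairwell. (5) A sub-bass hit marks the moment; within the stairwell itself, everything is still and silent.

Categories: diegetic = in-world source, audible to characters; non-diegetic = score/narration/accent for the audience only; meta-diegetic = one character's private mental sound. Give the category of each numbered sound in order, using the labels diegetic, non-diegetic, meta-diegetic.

non-diegetic, non-diegetic, diegetic, non-diegetic, non-diegetic

(1) it has no source in the story world and no character can hear it — it's underscore → non-diegetic.
(2) the narrator exists outside the story world, addressing only the audience → non-diegetic.
Sound (3): Mei-Lin is a character speaking aloud in the scene, so diegetic.
(4) the caption isn't part of the story world, so neither is the sound tied to it → non-diegetic.
(5) is non-diegetic: an editorial stinger — it belongs to the cut, not the story world.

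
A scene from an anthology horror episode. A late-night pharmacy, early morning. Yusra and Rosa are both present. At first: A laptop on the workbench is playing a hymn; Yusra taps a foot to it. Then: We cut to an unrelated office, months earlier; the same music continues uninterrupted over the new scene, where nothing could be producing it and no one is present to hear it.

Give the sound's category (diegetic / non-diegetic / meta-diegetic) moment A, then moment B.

Moment A: a laptop is a real in-scene source and Yusra reacts to it → diegetic.
Moment B: there is no longer any in-world source and no one can hear it — it has become underscore → non-diegetic.

diegetic, non-diegetic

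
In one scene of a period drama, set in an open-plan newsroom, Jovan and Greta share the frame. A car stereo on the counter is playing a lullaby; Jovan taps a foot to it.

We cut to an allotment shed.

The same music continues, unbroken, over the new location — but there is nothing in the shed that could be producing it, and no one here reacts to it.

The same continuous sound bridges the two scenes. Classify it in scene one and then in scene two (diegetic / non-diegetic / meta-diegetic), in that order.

Scene one: a car stereo is an on-screen source and Jovan reacts to it → diegetic.
Scene two: there is no source in the shed and no one hears it — it's now underscore → non-diegetic.

diegetic, non-diegetic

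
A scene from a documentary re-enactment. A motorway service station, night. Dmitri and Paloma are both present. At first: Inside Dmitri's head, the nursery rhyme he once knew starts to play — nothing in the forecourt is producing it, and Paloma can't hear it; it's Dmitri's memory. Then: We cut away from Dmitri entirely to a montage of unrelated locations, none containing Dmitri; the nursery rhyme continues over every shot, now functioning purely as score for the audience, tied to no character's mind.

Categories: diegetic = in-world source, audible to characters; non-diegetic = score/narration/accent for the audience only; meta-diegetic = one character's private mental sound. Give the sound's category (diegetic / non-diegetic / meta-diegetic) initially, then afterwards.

Initially: the music lives inside Dmitri's mind alone; Paloma can't hear it → meta-diegetic.
Afterwards: once it plays over shots Dmitri isn't in, detached from any character's subjectivity, it's conventional underscore → non-diegetic.

meta-diegetic, non-diegetic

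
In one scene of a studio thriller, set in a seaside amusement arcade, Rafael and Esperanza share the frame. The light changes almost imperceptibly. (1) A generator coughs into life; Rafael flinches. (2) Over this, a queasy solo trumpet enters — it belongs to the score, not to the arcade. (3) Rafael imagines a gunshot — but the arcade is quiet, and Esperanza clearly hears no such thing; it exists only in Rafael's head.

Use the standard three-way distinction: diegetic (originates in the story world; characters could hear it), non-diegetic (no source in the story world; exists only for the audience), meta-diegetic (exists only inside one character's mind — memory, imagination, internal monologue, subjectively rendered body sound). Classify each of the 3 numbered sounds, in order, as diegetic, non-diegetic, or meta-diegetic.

diegetic, non-diegetic, meta-diegetic

(1) is diegetic: a generator is a real object/event in the scene's world.
(2) is non-diegetic: score with no on-screen or off-screen source; it exists for the audience alone.
Sound (3): the sound is imagined by Rafael; nothing in the story world is producing it and Esperanza can't hear it, so meta-diegetic.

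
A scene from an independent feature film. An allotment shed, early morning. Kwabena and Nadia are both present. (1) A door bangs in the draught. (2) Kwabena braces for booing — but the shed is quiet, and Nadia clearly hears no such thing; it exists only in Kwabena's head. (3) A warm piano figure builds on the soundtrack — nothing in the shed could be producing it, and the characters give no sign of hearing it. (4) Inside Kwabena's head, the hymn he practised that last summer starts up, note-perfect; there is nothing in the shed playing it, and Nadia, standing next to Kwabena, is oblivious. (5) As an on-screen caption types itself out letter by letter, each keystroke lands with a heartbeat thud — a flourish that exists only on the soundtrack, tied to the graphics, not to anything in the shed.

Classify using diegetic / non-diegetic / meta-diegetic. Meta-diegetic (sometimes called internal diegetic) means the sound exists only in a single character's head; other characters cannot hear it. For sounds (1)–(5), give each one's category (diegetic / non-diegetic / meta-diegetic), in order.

Sound (1): the sound comes from a door physically present in the location, so diegetic.
(2) the sound is imagined by Kwabena; nothing in the story world is producing it and Nadia can't hear it → meta-diegetic.
(3) nothing in the shed produces it and the characters don't hear it — pure soundtrack → non-diegetic.
Sound (4): the music is a memory playing inside Kwabena's mind alone; no real-world source, Nadia can't hear it, so meta-diegetic.
(5) it accompanies on-screen graphics, not anything inside the story world → non-diegetic.

diegetic, meta-diegetic, non-diegetic, meta-diegetic, non-diegetic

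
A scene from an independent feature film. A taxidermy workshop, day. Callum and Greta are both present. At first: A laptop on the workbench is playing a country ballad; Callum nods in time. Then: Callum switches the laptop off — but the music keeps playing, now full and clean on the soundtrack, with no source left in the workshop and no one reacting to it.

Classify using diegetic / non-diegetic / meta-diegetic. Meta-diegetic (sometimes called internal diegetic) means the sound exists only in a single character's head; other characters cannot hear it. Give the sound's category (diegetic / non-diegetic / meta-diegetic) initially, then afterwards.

diegetic, non-diegetic

Initially: a laptop is a real in-scene source and Callum reacts to it → diegetic.
Afterwards: there is no longer any in-world source and no one can hear it — it has become underscore → non-diegetic.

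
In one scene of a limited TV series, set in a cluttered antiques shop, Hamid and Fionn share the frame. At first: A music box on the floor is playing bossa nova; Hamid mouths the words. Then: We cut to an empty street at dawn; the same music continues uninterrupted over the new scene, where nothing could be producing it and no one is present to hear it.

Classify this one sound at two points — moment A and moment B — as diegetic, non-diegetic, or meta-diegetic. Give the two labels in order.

diegetic, non-diegetic

Moment A: a music box is a real in-scene source and Hamid reacts to it → diegetic.
Moment B: there is no longer any in-world source and no one can hear it — it has become underscore → non-diegetic.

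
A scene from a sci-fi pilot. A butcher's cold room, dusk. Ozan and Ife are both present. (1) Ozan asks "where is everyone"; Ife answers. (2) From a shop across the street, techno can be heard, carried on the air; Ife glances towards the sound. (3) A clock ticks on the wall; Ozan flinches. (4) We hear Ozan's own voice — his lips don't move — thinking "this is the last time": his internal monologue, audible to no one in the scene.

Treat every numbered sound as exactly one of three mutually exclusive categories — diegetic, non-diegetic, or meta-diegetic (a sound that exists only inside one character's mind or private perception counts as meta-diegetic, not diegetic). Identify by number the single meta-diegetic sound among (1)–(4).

Sound (1): spoken by a character present in the story world, so diegetic.
(2) the music has an off-screen but real-world source and a character hears it → diegetic.
(3) the sound comes from a clock physically present in the location → diegetic.
Sound (4): it's Ozan's unspoken thought, heard only by the audience via his subjectivity, so meta-diegetic.
Only (4) is meta-diegetic.

4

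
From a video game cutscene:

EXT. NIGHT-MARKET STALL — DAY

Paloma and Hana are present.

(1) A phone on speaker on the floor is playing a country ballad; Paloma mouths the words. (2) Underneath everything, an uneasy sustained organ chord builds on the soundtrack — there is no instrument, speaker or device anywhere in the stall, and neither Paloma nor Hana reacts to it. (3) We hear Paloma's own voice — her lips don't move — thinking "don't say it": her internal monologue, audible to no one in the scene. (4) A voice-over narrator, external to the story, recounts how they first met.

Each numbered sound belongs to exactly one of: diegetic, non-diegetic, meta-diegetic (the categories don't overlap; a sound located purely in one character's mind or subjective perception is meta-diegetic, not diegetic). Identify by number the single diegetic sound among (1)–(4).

(1) the music comes from an on-screen device that Paloma responds to → diegetic.
Sound (2): it has no source in the story world and no character can hear it — it's underscore, so non-diegetic.
Sound (3): internal monologue — inside Paloma's mind, not spoken into the scene, so meta-diegetic.
(4) external voice-over — not a character, not heard by anyone in the scene → non-diegetic.
Only (1) is diegetic.

1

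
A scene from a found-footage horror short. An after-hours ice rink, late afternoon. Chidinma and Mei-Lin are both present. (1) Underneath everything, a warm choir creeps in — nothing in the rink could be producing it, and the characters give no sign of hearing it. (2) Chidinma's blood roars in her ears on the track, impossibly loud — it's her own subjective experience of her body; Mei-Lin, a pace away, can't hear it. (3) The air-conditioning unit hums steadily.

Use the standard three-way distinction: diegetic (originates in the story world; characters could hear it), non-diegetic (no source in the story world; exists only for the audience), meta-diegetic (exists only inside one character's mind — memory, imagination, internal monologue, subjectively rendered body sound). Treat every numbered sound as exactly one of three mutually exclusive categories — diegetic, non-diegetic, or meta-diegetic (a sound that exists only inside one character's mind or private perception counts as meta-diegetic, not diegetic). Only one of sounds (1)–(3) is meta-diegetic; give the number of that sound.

(1) is non-diegetic: nothing in the rink produces it and the characters don't hear it — pure soundtrack.
(2) point-of-audition from inside Chidinma's body; not a sound in the room → meta-diegetic.
Sound (3): it's the actual ambient sound of the location, so diegetic.
Only (2) is meta-diegetic.

2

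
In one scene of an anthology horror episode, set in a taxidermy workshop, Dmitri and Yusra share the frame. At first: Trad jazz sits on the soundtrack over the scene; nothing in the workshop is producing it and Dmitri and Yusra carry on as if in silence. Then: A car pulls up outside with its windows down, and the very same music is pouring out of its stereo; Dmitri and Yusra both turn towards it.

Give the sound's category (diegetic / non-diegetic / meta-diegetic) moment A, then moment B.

Moment A: no in-world source exists and no character can hear it — underscore → non-diegetic.
Moment B: the car stereo is now a real source in the story world and the characters hear it → diegetic.

non-diegetic, diegetic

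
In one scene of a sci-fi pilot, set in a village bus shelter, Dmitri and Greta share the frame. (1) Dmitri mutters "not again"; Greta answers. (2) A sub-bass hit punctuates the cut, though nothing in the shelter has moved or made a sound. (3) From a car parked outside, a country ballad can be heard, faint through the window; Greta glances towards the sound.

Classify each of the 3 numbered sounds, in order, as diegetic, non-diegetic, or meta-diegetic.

diegetic, non-diegetic, diegetic

(1) is diegetic: on-screen dialogue — Dmitri speaks and Greta is there to hear.
Sound (2): it's a sound-design accent with no in-world source; no one in the scene can hear it, so non-diegetic.
(3) off-screen diegetic: the source is out of frame but still in the story's space → diegetic.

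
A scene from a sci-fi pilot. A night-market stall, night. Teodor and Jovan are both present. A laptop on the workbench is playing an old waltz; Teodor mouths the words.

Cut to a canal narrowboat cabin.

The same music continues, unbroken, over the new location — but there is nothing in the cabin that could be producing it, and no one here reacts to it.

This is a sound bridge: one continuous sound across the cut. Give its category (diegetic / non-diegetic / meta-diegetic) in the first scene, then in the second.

diegetic, non-diegetic

Scene one: a laptop is an on-screen source and Teodor reacts to it → diegetic.
Scene two: there is no source in the cabin and no one hears it — it's now underscore → non-diegetic.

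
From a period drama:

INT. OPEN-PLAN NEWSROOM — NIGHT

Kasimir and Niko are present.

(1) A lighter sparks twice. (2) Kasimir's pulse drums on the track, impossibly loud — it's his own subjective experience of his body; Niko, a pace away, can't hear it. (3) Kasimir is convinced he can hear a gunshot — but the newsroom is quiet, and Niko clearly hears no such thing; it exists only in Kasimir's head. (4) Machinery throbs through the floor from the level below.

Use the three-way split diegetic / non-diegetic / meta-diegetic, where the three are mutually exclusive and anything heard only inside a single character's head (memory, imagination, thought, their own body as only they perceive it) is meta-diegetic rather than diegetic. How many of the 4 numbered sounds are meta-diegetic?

2

Sound (1): a lighter is a real object/event in the scene's world, so diegetic.
(2) a subjective body sound — Kasimir's private perception, inaudible to Niko → meta-diegetic.
(3) is meta-diegetic: Kasimir alone 'hears' it — an imagined sound, not present in the space.
Sound (4): it's the actual ambient sound of the location, so diegetic.
So 2 of the 4 are meta-diegetic: (2), (3).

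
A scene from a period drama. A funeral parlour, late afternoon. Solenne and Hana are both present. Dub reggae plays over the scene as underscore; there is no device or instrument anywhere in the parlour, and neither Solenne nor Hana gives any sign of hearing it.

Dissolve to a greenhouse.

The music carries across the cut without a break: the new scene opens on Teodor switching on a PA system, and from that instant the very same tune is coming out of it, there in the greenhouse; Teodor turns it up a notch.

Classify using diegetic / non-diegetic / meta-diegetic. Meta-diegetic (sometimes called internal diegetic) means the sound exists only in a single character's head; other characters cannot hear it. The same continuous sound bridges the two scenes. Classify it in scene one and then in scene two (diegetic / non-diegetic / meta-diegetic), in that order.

non-diegetic, diegetic

Scene one: there's no in-world source anywhere and no character hears it — underscore for the audience only → non-diegetic.
Scene two: once Teodor turns on a PA system, the music has a real source in the story world and Teodor reacts to it → diegetic.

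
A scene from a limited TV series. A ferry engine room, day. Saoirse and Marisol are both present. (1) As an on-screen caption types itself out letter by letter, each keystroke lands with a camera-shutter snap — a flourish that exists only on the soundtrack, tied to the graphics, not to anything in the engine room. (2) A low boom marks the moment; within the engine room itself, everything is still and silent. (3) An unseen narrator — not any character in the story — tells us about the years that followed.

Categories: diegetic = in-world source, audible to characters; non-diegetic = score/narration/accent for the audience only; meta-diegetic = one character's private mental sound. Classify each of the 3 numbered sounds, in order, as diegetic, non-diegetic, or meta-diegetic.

non-diegetic, non-diegetic, non-diegetic

(1) is non-diegetic: the caption isn't part of the story world, so neither is the sound tied to it.
(2) is non-diegetic: it's a sound-design accent with no in-world source; no one in the scene can hear it.
(3) commentary laid over the scene from outside the fiction → non-diegetic.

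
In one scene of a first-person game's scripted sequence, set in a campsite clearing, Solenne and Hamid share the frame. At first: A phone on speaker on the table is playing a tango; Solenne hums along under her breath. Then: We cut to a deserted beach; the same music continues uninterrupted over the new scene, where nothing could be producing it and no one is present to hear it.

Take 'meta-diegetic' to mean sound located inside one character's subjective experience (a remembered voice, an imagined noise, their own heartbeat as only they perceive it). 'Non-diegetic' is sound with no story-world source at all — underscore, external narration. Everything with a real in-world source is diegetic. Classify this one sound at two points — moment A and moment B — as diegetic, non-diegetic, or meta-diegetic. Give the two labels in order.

Moment A: a phone on speaker is a real in-scene source and Solenne reacts to it → diegetic.
Moment B: there is no longer any in-world source and no one can hear it — it has become underscore → non-diegetic.

diegetic, non-diegetic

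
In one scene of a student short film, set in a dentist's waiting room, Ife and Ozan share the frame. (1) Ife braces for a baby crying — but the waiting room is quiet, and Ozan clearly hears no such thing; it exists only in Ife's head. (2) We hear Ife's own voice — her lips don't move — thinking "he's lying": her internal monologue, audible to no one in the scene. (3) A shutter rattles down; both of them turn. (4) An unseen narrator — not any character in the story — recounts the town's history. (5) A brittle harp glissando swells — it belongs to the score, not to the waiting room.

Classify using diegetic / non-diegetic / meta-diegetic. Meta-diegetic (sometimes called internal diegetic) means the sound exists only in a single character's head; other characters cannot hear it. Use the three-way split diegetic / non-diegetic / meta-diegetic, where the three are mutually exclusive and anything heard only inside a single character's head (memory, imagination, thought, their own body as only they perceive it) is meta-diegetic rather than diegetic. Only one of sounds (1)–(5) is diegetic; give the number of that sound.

Sound (1): the sound is imagined by Ife; nothing in the story world is producing it and Ozan can't hear it, so meta-diegetic.
(2) is meta-diegetic: Ife's thought-voice: a private mental sound no other character can hear.
(3) a shutter is a real object/event in the scene's world → diegetic.
(4) is non-diegetic: external voice-over — not a character, not heard by anyone in the scene.
(5) is non-diegetic: score with no on-screen or off-screen source; it exists for the audience alone.
Only (3) is diegetic.

3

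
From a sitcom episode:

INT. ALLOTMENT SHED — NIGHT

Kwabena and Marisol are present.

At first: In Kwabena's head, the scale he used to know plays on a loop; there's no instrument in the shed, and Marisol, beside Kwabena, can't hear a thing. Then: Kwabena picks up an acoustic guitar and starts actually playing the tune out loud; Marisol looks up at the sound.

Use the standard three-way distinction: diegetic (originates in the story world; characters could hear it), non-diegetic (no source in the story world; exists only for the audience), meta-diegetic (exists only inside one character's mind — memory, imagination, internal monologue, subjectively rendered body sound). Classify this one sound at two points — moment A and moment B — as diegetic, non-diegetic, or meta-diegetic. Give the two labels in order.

meta-diegetic, diegetic

Moment A: the tune exists only as Kwabena's private memory; Marisol can't hear it → meta-diegetic.
Moment B: Kwabena is now producing it live on an acoustic guitar, in the room, and Marisol hears it → diegetic.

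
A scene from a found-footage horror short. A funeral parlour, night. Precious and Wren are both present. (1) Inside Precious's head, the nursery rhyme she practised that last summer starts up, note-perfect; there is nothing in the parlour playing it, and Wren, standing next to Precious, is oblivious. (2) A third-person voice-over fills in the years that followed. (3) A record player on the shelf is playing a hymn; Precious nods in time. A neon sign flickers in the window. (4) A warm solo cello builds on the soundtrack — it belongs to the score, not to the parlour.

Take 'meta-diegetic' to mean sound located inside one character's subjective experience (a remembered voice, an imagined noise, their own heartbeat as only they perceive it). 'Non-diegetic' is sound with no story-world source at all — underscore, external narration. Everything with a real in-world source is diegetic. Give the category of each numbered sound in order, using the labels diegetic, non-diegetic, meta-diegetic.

(1) it lives in Precious's subjectivity, not in the parlour → meta-diegetic.
(2) is non-diegetic: commentary laid over the scene from outside the fiction.
Sound (3): a record player is a physical source in the scene and Precious reacts to it, so diegetic.
(4) it has no source in the story world and no character can hear it — it's underscore → non-diegetic.

meta-diegetic, non-diegetic, diegetic, non-diegetic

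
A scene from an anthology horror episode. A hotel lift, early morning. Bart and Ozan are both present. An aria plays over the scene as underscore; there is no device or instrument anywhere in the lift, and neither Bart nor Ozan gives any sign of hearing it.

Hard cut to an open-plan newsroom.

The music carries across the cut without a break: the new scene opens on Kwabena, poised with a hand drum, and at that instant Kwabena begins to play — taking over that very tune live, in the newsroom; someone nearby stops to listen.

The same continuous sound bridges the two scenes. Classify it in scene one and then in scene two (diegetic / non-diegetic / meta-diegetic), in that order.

Scene one: there's no in-world source anywhere and no character hears it — underscore for the audience only → non-diegetic.
Scene two: from the moment Kwabena starts playing, the tune is being performed on a hand drum inside the story world and another character hears it → diegetic.

non-diegetic, diegetic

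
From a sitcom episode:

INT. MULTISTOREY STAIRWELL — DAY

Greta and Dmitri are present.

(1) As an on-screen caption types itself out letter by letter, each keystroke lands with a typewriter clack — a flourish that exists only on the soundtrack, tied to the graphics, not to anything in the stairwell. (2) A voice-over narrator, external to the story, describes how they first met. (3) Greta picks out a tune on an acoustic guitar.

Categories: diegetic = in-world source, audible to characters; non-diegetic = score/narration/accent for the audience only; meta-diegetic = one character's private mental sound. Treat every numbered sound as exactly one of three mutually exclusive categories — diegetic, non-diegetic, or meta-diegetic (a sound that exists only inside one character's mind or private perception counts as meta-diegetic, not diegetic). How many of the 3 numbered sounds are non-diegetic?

2

(1) sound married to a title/caption — outside the diegesis by definition → non-diegetic.
(2) is non-diegetic: commentary laid over the scene from outside the fiction.
(3) Greta is producing the music live, in the story world → diegetic.
So 2 of the 3 are non-diegetic: (1), (2).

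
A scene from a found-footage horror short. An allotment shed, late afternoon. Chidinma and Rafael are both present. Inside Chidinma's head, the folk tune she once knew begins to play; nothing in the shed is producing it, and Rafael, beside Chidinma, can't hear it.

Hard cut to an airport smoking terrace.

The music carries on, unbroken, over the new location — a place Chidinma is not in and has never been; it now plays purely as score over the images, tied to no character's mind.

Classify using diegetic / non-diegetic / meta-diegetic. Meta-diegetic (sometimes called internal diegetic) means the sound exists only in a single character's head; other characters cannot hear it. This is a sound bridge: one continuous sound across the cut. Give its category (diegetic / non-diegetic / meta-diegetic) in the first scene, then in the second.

meta-diegetic, non-diegetic

Scene one: the music exists only inside Chidinma's mind; Rafael can't hear it → meta-diegetic.
Scene two: it's detached from Chidinma entirely and plays over unrelated images with no in-world source — conventional underscore → non-diegetic.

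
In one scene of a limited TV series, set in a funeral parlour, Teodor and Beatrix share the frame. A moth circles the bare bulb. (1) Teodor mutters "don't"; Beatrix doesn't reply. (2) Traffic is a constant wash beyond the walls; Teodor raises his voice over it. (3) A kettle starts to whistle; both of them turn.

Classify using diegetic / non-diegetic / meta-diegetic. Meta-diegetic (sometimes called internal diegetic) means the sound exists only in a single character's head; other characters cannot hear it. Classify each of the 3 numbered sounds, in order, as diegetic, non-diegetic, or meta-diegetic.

Sound (1): Teodor is a character speaking aloud in the scene, so diegetic.
(2) is diegetic: it's the actual ambient sound of the location.
Sound (3): a kettle is a real object/event in the scene's world, so diegetic.

diegetic, diegetic, diegetic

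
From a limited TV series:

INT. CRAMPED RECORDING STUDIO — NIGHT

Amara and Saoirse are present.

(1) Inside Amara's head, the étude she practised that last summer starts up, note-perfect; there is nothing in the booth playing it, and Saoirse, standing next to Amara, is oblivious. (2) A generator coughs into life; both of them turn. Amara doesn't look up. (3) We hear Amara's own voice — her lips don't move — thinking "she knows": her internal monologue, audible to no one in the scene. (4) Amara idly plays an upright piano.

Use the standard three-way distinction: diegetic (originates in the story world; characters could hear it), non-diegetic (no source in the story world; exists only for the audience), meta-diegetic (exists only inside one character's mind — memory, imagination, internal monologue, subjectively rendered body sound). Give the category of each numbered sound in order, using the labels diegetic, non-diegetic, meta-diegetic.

meta-diegetic, diegetic, meta-diegetic, diegetic

Sound (1): it lives in Amara's subjectivity, not in the booth, so meta-diegetic.
(2) an in-world source (a generator); characters could hear it → diegetic.
(3) is meta-diegetic: it's Amara's unspoken thought, heard only by the audience via her subjectivity.
Sound (4): Amara is producing the music live, in the story world, so diegetic.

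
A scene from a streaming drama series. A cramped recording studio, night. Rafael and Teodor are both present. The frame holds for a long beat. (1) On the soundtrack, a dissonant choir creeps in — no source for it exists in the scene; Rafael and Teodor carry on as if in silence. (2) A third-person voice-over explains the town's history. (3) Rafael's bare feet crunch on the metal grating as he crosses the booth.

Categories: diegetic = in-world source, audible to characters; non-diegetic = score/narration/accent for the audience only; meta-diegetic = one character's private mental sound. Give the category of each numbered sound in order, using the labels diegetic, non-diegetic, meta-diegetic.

Sound (1): score with no on-screen or off-screen source; it exists for the audience alone, so non-diegetic.
(2) is non-diegetic: the narrator exists outside the story world, addressing only the audience.
Sound (3): a character's body making contact with the set — an in-world sound, so diegetic.

non-diegetic, non-diegetic, diegetic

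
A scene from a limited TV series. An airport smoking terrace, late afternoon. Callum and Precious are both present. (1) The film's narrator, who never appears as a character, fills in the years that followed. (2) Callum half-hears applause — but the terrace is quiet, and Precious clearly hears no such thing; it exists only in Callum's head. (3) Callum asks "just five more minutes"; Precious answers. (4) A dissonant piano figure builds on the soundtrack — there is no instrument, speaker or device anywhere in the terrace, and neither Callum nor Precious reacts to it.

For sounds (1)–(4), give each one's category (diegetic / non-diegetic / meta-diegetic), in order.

non-diegetic, meta-diegetic, diegetic, non-diegetic

(1) is non-diegetic: external voice-over — not a character, not heard by anyone in the scene.
Sound (2): the sound is imagined by Callum; nothing in the story world is producing it and Precious can't hear it, so meta-diegetic.
(3) is diegetic: Callum is a character speaking aloud in the scene.
Sound (4): nothing in the terrace produces it and the characters don't hear it — pure soundtrack, so non-diegetic.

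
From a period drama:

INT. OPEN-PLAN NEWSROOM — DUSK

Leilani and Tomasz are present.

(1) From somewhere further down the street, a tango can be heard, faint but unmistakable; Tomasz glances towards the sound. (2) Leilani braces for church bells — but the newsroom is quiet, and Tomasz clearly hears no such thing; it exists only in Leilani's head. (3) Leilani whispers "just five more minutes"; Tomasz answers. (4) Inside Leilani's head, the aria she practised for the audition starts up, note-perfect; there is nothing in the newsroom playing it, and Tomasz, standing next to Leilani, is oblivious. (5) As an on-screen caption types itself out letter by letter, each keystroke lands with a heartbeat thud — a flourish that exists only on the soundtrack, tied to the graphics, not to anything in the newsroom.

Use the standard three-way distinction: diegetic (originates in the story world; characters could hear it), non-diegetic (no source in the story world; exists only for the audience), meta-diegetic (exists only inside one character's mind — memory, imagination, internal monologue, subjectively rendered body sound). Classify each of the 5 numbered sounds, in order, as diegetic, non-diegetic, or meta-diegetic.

(1) is diegetic: off-screen diegetic: the source is out of frame but still in the story's space.
(2) is meta-diegetic: subjective to Leilani: the newsroom is silent and Tomasz hears nothing.
(3) on-screen dialogue — Leilani speaks and Tomasz is there to hear → diegetic.
(4) is meta-diegetic: the music is a memory playing inside Leilani's mind alone; no real-world source, Tomasz can't hear it.
Sound (5): sound married to a title/caption — outside the diegesis by definition, so non-diegetic.

diegetic, meta-diegetic, diegetic, meta-diegetic, non-diegetic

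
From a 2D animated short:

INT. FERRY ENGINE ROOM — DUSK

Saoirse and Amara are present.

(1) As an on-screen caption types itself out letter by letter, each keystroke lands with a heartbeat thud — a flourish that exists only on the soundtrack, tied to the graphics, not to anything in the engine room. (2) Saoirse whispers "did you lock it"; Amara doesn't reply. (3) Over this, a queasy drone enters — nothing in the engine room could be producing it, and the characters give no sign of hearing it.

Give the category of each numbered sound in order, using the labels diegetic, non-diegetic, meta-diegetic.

non-diegetic, diegetic, non-diegetic

(1) is non-diegetic: the caption isn't part of the story world, so neither is the sound tied to it.
Sound (2): Saoirse is a character speaking aloud in the scene, so diegetic.
(3) nothing in the engine room produces it and the characters don't hear it — pure soundtrack → non-diegetic.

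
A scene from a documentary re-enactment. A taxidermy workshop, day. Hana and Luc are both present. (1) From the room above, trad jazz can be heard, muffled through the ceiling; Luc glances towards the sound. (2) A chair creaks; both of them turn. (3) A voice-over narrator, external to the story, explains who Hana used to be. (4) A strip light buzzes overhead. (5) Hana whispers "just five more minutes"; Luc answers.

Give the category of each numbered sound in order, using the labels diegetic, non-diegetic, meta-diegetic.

(1) off-screen diegetic: the source is out of frame but still in the story's space → diegetic.
Sound (2): an in-world source (a chair); characters could hear it, so diegetic.
(3) is non-diegetic: the narrator exists outside the story world, addressing only the audience.
(4) is diegetic: a strip light is part of the location's real environment.
Sound (5): Hana is a character speaking aloud in the scene, so diegetic.

diegetic, diegetic, non-diegetic, diegetic, diegetic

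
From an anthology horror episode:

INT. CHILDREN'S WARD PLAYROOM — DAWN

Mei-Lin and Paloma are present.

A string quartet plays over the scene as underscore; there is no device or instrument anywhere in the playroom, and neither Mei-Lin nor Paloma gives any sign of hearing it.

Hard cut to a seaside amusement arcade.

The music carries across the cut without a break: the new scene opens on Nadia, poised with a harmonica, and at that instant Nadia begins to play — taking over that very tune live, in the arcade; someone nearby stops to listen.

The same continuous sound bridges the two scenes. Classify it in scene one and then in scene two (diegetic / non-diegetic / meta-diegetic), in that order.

Scene one: there's no in-world source anywhere and no character hears it — underscore for the audience only → non-diegetic.
Scene two: from the moment Nadia starts playing, the tune is being performed on a harmonica inside the story world and another character hears it → diegetic.

non-diegetic, diegetic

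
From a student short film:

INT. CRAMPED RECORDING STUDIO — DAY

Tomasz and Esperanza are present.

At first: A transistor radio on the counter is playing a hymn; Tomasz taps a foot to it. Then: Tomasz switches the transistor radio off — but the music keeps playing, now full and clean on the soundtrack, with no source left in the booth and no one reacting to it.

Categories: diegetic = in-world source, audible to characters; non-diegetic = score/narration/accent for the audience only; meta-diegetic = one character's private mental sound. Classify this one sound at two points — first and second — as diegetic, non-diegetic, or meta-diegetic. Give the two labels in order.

First: a transistor radio is a real in-scene source and Tomasz reacts to it → diegetic.
Second: there is no longer any in-world source and no one can hear it — it has become underscore → non-diegetic.

diegetic, non-diegetic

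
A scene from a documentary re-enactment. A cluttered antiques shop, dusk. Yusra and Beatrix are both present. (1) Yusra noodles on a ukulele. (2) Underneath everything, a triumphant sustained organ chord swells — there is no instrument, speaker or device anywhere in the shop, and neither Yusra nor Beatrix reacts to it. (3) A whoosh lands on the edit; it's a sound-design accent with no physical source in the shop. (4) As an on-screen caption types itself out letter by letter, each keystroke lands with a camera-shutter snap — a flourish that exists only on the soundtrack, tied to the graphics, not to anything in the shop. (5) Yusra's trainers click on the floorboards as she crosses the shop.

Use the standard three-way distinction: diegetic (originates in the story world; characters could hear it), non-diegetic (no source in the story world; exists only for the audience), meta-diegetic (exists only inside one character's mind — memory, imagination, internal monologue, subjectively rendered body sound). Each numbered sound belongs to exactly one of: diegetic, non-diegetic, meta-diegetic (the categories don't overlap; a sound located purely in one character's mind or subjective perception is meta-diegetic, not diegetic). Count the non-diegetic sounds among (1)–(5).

3

(1) is diegetic: the instrument and the performer are both in the scene.
(2) is non-diegetic: nothing in the shop produces it and the characters don't hear it — pure soundtrack.
(3) is non-diegetic: nothing in the scene produces it; it's an accent added for the audience.
(4) is non-diegetic: sound married to a title/caption — outside the diegesis by definition.
(5) it's the physical sound of Yusra moving in the space → diegetic.
Non-diegetic: (2), (3), (4) — that's 3.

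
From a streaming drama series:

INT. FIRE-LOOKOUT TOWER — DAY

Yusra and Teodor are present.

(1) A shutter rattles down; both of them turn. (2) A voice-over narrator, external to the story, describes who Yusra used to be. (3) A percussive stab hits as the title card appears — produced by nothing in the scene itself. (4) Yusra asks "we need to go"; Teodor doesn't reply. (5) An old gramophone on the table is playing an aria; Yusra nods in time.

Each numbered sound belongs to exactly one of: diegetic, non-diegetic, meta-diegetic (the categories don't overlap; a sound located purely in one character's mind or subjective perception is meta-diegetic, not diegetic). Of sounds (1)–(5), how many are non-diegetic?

2

(1) is diegetic: the sound comes from a shutter physically present in the location.
Sound (2): external voice-over — not a character, not heard by anyone in the scene, so non-diegetic.
(3) nothing in the scene produces it; it's an accent added for the audience → non-diegetic.
(4) is diegetic: Yusra is a character speaking aloud in the scene.
(5) an old gramophone is a physical source in the scene and Yusra reacts to it → diegetic.
So 2 of the 5 are non-diegetic: (2), (3).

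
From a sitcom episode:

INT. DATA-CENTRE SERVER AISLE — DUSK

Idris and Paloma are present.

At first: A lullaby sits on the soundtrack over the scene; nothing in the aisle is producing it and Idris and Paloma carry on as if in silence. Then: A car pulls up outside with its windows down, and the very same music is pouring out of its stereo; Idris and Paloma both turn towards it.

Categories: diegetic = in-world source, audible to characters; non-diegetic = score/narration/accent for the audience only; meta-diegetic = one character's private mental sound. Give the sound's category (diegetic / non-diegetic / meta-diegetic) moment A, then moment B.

Moment A: no in-world source exists and no character can hear it — underscore → non-diegetic.
Moment B: the car stereo is now a real source in the story world and the characters hear it → diegetic.

non-diegetic, diegetic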